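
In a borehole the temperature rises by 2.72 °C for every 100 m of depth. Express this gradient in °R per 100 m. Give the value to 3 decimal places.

4.896 °R/100 m

Since only a temperature interval is involved, the additive offset between the scales drops out.
A change of 1°C is a change of 1.8°R, so 2.72 × 1.8 = 4.896.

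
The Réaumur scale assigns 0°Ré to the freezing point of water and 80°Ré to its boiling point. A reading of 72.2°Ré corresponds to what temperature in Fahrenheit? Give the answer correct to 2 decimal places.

194.45°F

Linear interpolation between the fixed points: C = (72.2 - 0) × 100 / (80 - 0) = 90.2500°C.
Then 90.2500 × 1.8 + 32 = 194.45°F.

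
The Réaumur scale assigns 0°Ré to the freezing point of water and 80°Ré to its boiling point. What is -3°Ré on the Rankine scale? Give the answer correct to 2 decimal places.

Linear interpolation between the fixed points: C = (-3 - 0) × 100 / (80 - 0) = -3.7500°C.
Then -3.7500 × 1.8 + 491.67 = 484.92°R.

484.92°R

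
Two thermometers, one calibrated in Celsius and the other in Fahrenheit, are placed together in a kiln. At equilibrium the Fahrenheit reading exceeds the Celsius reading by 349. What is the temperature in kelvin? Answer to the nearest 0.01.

669.40 K

Let x be the Celsius reading; then the Fahrenheit reading is 1.8·x + 32.
(1.8·x + 32) - x = 349  ⇒  (0.8)·x = 317  ⇒  x = 396.2500°C.
In kelvin: 396.2500 + 273.15 = 669.40 K.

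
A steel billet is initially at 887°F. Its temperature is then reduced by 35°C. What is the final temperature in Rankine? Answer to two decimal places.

1283.67°R

Initial temperature in Celsius: (887 - 32) × 5/9 = 475.0000°C.
Final Celsius temperature: 475.0000 - 35.0000 = 440.0000°C.
In Rankine: 440.0000 × 1.8 + 491.67 = 1283.67°R.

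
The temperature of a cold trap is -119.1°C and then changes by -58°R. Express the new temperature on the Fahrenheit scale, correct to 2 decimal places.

The 58°R change is an interval, so only the factor 5/9 applies: -58 × 5/9 = -32.2222°C.
Final Celsius temperature: -119.1000 - 32.2222 = -151.3222°C.
In Fahrenheit: -151.3222 × 1.8 + 32 = -240.38°F.

-240.38°F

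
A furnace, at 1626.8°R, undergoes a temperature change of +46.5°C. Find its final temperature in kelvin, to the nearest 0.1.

950.3 K

Initial temperature in Celsius: (1626.8 - 491.67) × 5/9 = 630.6278°C.
Final Celsius temperature: 630.6278 + 46.5000 = 677.1278°C.
In kelvin: 677.1278 + 273.15 = 950.3 K.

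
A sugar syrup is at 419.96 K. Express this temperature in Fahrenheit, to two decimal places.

In Celsius: 419.96 - 273.15 = 146.8100°C.
In Fahrenheit: 146.8100 × 1.8 + 32 = 296.26°F.

296.26°F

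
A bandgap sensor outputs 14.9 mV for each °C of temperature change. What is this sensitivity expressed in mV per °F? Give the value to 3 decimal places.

The quantity depends on a temperature interval, so only the ratio of degree sizes applies; the offset between the scales is irrelevant.
A change of 1°F is a change of 5/9°C, so per °F the value is 14.9 × 5/9 = 8.278.

8.278 mV per °F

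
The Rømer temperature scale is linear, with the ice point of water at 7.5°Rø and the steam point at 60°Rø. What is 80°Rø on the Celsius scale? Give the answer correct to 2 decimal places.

138.10°C

Linear interpolation between the fixed points: C = (80 - 7.5) × 100 / (60 - 7.5) = 138.0952°C.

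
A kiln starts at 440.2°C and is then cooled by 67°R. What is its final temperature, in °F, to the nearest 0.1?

757.4°F

The 67°R change is an interval, so only the factor 5/9 applies: -67 × 5/9 = -37.2222°C.
Final Celsius temperature: 440.2000 - 37.2222 = 402.9778°C.
In Fahrenheit: 402.9778 × 1.8 + 32 = 757.4°F.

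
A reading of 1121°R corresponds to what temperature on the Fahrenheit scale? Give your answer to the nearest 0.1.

661.3°F

In Celsius: (1121 - 491.67) × 5/9 = 349.6278°C.
In Fahrenheit: 349.6278 × 1.8 + 32 = 661.3°F.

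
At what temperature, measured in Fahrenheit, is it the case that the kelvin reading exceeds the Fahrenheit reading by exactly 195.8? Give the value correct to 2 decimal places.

134.04°F

Let F be the Fahrenheit reading. The kelvin reading is K = 5/9·F + 255.372.
Require K - F = 195.8: (-4/9)·F + 255.372 = 195.8.
F = (195.8 - 255.372) / (-4/9) = 134.04.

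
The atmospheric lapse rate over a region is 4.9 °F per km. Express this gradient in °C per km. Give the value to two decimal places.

2.72 °C/km

Since only a temperature interval is involved, the additive offset between the scales drops out.
A change of 1°F is a change of 5/9°C, so 4.9 × 5/9 = 2.72.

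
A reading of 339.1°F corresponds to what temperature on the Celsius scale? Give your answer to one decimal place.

170.6°C

In Celsius: (339.1 - 32) × 5/9 = 170.6111°C.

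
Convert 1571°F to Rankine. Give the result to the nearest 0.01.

In Celsius: (1571 - 32) × 5/9 = 855.0000°C.
In Rankine: 855.0000 × 1.8 + 491.67 = 2030.67°R.

2030.67°R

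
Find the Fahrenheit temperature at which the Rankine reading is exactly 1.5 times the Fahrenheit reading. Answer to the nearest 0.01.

919.34°F

Let F be the Fahrenheit reading. The Rankine reading is R = 1·F + 459.67.
Require R = 1.5·F: 1·F + 459.67 = 1.5·F.
(-0.5)·F = -459.67  ⇒  F = 919.34.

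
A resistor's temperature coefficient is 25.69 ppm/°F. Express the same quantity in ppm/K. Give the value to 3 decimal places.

46.242 ppm/K

The quantity depends on a temperature interval, so only the ratio of degree sizes applies; the offset between the scales is irrelevant.
A change of 1 K is a change of 1.8°F, so per K the value is 25.69 × 1.8 = 46.242.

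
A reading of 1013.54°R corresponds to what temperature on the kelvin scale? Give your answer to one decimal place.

In Celsius: (1013.54 - 491.67) × 5/9 = 289.9278°C.
In kelvin: 289.9278 + 273.15 = 563.1 K.

563.1 K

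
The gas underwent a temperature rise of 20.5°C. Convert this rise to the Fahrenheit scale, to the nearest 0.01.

36.90°F

Only the scale ratio 1.8 matters for a change in temperature.
20.5 × 1.8 = 36.90.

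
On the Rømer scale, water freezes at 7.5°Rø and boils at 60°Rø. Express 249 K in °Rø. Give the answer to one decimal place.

First in Celsius: 249 - 273.15 = -24.1500°C.
Linearly onto the Rømer scale: 7.5 + (-24.1500 / 100) × (60 - 7.5) = -5.2°Rø.

-5.2°Rø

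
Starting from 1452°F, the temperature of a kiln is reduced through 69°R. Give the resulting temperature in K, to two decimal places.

Initial temperature in Celsius: (1452 - 32) × 5/9 = 788.8889°C.
The 69°R change is an interval, so only the factor 5/9 applies: -69 × 5/9 = -38.3333°C.
Final Celsius temperature: 788.8889 - 38.3333 = 750.5556°C.
In kelvin: 750.5556 + 273.15 = 1023.71 K.

1023.71 K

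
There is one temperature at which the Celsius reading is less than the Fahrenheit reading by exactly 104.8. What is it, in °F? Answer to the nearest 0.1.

Let F be the Fahrenheit reading. The Celsius reading is C = 5/9·F - 17.7778.
Require C - F = -104.8: (-4/9)·F - 17.7778 = -104.8.
F = (-104.8 + 17.7778) / (-4/9) = 195.8.

195.8°F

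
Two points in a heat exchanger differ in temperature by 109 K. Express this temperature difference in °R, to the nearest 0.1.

196.2°R

An interval of 1 K corresponds to 1.8°R.
109 × 1.8 = 196.2.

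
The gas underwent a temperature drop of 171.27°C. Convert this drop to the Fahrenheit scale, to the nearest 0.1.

For a temperature interval the offset drops out; only the factor 1.8 applies.
171.27 × 1.8 = 308.3.

308.3°F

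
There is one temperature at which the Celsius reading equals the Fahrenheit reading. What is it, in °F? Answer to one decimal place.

-40.0°F

Let F be the Fahrenheit reading. The Celsius reading is C = 5/9·F - 17.7778.
Set C = F: 5/9·F - 17.7778 = F.
(-4/9)·F = 17.7778  ⇒  F = -40.0.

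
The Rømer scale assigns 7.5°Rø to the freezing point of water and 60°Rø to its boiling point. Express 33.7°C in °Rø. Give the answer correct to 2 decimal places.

25.19°Rø

Linearly onto the Rømer scale: 7.5 + (33.7000 / 100) × (60 - 7.5) = 25.19°Rø.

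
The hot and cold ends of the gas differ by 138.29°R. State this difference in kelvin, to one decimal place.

For a temperature interval the offset drops out; only the factor 5/9 applies.
138.29 × 5/9 = 76.8.

76.8 K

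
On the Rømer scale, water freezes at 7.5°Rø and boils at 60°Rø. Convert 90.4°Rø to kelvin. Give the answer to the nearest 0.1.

431.1 K

Linear interpolation between the fixed points: C = (90.4 - 7.5) × 100 / (60 - 7.5) = 157.9048°C.
Then 157.9048 + 273.15 = 431.1 K.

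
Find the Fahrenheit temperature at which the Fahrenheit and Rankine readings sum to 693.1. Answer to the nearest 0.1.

116.7°F

Let F be the Fahrenheit reading. The Rankine reading is R = 1·F + 459.67.
Require F + R = 693.1: (2)·F + 459.67 = 693.1.
F = (693.1 - 459.67) / (2) = 116.7.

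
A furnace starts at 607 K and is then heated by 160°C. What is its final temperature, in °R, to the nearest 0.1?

Initial temperature in Celsius: 607 - 273.15 = 333.8500°C.
Final Celsius temperature: 333.8500 + 160.0000 = 493.8500°C.
In Rankine: 493.8500 × 1.8 + 491.67 = 1380.6°R.

1380.6°R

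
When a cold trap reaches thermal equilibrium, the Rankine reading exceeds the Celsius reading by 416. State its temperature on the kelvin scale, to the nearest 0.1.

Let x be the Celsius reading; then the Rankine reading is 1.8·x + 491.67.
(1.8·x + 491.67) - x = 416  ⇒  (0.8)·x = -75.67  ⇒  x = -94.5875°C.
In kelvin: -94.5875 + 273.15 = 178.6 K.

178.6 K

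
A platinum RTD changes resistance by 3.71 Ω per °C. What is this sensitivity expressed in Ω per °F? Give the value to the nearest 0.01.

2.06 Ω per °F

The quantity depends on a temperature interval, so only the ratio of degree sizes applies; the offset between the scales is irrelevant.
A change of 1°F is a change of 5/9°C, so per °F the value is 3.71 × 5/9 = 2.06.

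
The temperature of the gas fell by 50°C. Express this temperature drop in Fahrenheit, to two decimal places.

90.00°F

For a temperature interval the offset drops out; only the factor 1.8 applies.
50 × 1.8 = 90.00.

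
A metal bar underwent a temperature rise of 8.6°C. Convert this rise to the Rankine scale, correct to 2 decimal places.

15.48°R

An interval of 1°C corresponds to 1.8°R.
8.6 × 1.8 = 15.48.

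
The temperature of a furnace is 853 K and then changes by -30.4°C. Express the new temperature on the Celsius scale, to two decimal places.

549.45°C

Initial temperature in Celsius: 853 - 273.15 = 579.8500°C.
Final Celsius temperature: 579.8500 - 30.4000 = 549.4500°C.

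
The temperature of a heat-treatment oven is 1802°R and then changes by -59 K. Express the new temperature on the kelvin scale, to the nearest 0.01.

942.11 K

Initial temperature in Celsius: (1802 - 491.67) × 5/9 = 727.9611°C.
The 59 K change is an interval; Kelvin and Celsius degrees are the same size, so ΔC = -59°C.
Final Celsius temperature: 727.9611 - 59.0000 = 668.9611°C.
In kelvin: 668.9611 + 273.15 = 942.11 K.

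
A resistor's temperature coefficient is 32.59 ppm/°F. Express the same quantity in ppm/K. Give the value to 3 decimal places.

Since only a temperature interval is involved, the additive offset between the scales drops out.
A change of 1 K is a change of 1.8°F, so per K the value is 32.59 × 1.8 = 58.662.

58.662 ppm/K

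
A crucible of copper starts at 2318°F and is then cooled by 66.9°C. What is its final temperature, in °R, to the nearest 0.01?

2657.25°R

Initial temperature in Celsius: (2318 - 32) × 5/9 = 1270.0000°C.
Final Celsius temperature: 1270.0000 - 66.9000 = 1203.1000°C.
In Rankine: 1203.1000 × 1.8 + 491.67 = 2657.25°R.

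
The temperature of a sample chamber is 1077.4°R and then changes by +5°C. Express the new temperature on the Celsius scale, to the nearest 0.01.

330.41°C

Initial temperature in Celsius: (1077.4 - 491.67) × 5/9 = 325.4056°C.
Final Celsius temperature: 325.4056 + 5.0000 = 330.4056°C.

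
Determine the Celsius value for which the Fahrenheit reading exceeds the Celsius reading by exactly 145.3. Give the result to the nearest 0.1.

141.6°C

Let C be the Celsius reading. The Fahrenheit reading is F = 1.8·C + 32.
Require F - C = 145.3: (0.8)·C + 32 = 145.3.
C = (145.3 - 32) / (0.8) = 141.6.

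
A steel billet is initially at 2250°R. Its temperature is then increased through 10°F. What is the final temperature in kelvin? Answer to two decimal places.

Initial temperature in Celsius: (2250 - 491.67) × 5/9 = 976.8500°C.
The 10°F change is an interval, so only the factor 5/9 applies: +10 × 5/9 = +5.5556°C.
Final Celsius temperature: 976.8500 + 5.5556 = 982.4056°C.
In kelvin: 982.4056 + 273.15 = 1255.56 K.

1255.56 K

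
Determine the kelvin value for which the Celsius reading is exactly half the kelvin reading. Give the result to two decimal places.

Let K be the kelvin reading. The Celsius reading is C = 1·K - 273.15.
Require C = 0.5·K: 1·K - 273.15 = 0.5·K.
(0.5)·K = 273.15  ⇒  K = 546.30.

546.30 K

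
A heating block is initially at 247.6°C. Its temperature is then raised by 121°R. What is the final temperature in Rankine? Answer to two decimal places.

1058.35°R

The 121°R change is an interval, so only the factor 5/9 applies: +121 × 5/9 = +67.2222°C.
Final Celsius temperature: 247.6000 + 67.2222 = 314.8222°C.
In Rankine: 314.8222 × 1.8 + 491.67 = 1058.35°R.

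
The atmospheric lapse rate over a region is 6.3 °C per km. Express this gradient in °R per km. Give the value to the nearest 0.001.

Since only a temperature interval is involved, the additive offset between the scales drops out.
A change of 1°C is a change of 1.8°R, so 6.3 × 1.8 = 11.340.

11.340 °R/km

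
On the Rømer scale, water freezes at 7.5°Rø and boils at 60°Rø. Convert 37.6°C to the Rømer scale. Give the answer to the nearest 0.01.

27.24°Rø

Linearly onto the Rømer scale: 7.5 + (37.6000 / 100) × (60 - 7.5) = 27.24°Rø.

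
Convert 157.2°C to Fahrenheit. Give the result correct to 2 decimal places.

In Fahrenheit: 157.2000 × 1.8 + 32 = 314.96°F.

314.96°F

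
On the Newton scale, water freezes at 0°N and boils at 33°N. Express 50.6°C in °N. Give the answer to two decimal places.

Linearly onto the Newton scale: 0 + (50.6000 / 100) × (33 - 0) = 16.70°N.

16.70°N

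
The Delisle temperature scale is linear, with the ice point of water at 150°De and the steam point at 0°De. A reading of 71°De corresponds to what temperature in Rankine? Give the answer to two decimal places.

Linear interpolation between the fixed points: C = (71 - 150) × 100 / (0 - 150) = 52.6667°C.
Then 52.6667 × 1.8 + 491.67 = 586.47°R.

586.47°R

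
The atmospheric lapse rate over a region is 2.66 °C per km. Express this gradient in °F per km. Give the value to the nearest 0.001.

4.788 °F/km

Since only a temperature interval is involved, the additive offset between the scales drops out.
A change of 1°C is a change of 1.8°F, so 2.66 × 1.8 = 4.788.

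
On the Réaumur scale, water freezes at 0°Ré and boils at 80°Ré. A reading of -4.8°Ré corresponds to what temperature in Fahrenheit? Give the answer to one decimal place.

Linear interpolation between the fixed points: C = (-4.8 - 0) × 100 / (80 - 0) = -6.0000°C.
Then -6.0000 × 1.8 + 32 = 21.2°F.

21.2°F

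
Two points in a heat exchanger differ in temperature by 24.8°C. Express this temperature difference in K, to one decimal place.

24.8 K

Celsius and kelvin degrees are the same size, so the interval is unchanged: 24.8.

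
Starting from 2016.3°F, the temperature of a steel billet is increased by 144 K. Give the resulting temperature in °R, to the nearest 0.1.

2735.2°R

Initial temperature in Celsius: (2016.3 - 32) × 5/9 = 1102.3889°C.
The 144 K change is an interval; Kelvin and Celsius degrees are the same size, so ΔC = +144°C.
Final Celsius temperature: 1102.3889 + 144.0000 = 1246.3889°C.
In Rankine: 1246.3889 × 1.8 + 491.67 = 2735.2°R.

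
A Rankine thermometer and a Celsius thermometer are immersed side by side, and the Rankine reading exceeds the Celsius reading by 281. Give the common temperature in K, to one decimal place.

9.8 K

Let x be the Rankine reading; then the Celsius reading is 5/9·x - 273.15.
(5/9·x - 273.15) - x = -281  ⇒  (-4/9)·x = -7.85  ⇒  x = 17.6625°R.
In Celsius: (17.6625 - 491.67) × 5/9 = -263.3375°C.
In kelvin: -263.3375 + 273.15 = 9.8 K.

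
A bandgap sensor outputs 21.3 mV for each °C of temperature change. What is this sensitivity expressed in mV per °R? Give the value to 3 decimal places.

The quantity depends on a temperature interval, so only the ratio of degree sizes applies; the offset between the scales is irrelevant.
A change of 1°R is a change of 5/9°C, so per °R the value is 21.3 × 5/9 = 11.833.

11.833 mV per °R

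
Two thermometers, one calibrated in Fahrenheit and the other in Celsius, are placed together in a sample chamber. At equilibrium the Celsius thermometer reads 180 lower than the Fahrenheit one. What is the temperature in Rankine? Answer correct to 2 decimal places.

824.67°R

Let x be the Fahrenheit reading; then the Celsius reading is 5/9·x - 17.7778.
(5/9·x - 17.7778) - x = -180  ⇒  (-4/9)·x = -162.222  ⇒  x = 365.0000°F.
In Celsius: (365 - 32) × 5/9 = 185.0000°C.
In Rankine: 185.0000 × 1.8 + 491.67 = 824.67°R.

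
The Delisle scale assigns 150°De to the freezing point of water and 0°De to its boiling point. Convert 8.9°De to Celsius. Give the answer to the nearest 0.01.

Linear interpolation between the fixed points: C = (8.9 - 150) × 100 / (0 - 150) = 94.0667°C.

94.07°C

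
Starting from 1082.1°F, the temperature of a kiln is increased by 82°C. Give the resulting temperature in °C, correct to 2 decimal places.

Initial temperature in Celsius: (1082.1 - 32) × 5/9 = 583.3889°C.
Final Celsius temperature: 583.3889 + 82.0000 = 665.3889°C.

665.39°C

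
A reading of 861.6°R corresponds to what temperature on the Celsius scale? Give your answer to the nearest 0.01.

205.52°C

In Celsius: (861.6 - 491.67) × 5/9 = 205.5167°C.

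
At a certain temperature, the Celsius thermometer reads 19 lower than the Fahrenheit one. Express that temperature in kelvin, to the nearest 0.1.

Let x be the Fahrenheit reading; then the Celsius reading is 5/9·x - 17.7778.
(5/9·x - 17.7778) - x = -19  ⇒  (-4/9)·x = -11/9  ⇒  x = 2.7500°F.
In Celsius: (2.75 - 32) × 5/9 = -16.2500°C.
In kelvin: -16.2500 + 273.15 = 256.9 K.

256.9 K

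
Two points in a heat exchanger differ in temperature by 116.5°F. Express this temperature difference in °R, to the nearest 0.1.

116.5°R

Fahrenheit and Rankine degrees are the same size, so the interval is unchanged: 116.5.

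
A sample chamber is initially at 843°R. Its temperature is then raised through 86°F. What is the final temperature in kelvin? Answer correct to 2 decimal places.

Initial temperature in Celsius: (843 - 491.67) × 5/9 = 195.1833°C.
The 86°F change is an interval, so only the factor 5/9 applies: +86 × 5/9 = +47.7778°C.
Final Celsius temperature: 195.1833 + 47.7778 = 242.9611°C.
In kelvin: 242.9611 + 273.15 = 516.11 K.

516.11 K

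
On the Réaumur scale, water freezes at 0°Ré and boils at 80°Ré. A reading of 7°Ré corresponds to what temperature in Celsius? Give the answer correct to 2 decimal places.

8.75°C

Linear interpolation between the fixed points: C = (7 - 0) × 100 / (80 - 0) = 8.7500°C.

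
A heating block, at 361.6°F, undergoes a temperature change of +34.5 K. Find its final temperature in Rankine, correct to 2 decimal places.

883.37°R

Initial temperature in Celsius: (361.6 - 32) × 5/9 = 183.1111°C.
The 34.5 K change is an interval; Kelvin and Celsius degrees are the same size, so ΔC = +34.5°C.
Final Celsius temperature: 183.1111 + 34.5000 = 217.6111°C.
In Rankine: 217.6111 × 1.8 + 491.67 = 883.37°R.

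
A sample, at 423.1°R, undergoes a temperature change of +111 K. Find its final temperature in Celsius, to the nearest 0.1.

72.9°C

Initial temperature in Celsius: (423.1 - 491.67) × 5/9 = -38.0944°C.
The 111 K change is an interval; Kelvin and Celsius degrees are the same size, so ΔC = +111°C.
Final Celsius temperature: -38.0944 + 111.0000 = 72.9056°C.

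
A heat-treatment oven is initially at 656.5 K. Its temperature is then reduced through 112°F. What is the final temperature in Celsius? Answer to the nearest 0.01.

321.13°C

Initial temperature in Celsius: 656.5 - 273.15 = 383.3500°C.
The 112°F change is an interval, so only the factor 5/9 applies: -112 × 5/9 = -62.2222°C.
Final Celsius temperature: 383.3500 - 62.2222 = 321.1278°C.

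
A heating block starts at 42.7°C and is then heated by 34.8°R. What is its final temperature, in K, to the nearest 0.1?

335.2 K

The 34.8°R change is an interval, so only the factor 5/9 applies: +34.8 × 5/9 = +19.3333°C.
Final Celsius temperature: 42.7000 + 19.3333 = 62.0333°C.
In kelvin: 62.0333 + 273.15 = 335.2 K.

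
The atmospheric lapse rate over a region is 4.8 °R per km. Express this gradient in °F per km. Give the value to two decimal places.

4.80 °F/km

The quantity depends on a temperature interval, so only the ratio of degree sizes applies; the offset between the scales is irrelevant.
A change of 1°R is a change of 1°F, so 4.8 × 1 = 4.80.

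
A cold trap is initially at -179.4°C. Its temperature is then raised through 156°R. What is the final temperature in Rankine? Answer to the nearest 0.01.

The 156°R change is an interval, so only the factor 5/9 applies: +156 × 5/9 = +86.6667°C.
Final Celsius temperature: -179.4000 + 86.6667 = -92.7333°C.
In Rankine: -92.7333 × 1.8 + 491.67 = 324.75°R.

324.75°R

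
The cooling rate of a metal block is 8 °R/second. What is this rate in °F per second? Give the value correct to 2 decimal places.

The quantity depends on a temperature interval, so only the ratio of degree sizes applies; the offset between the scales is irrelevant.
A change of 1°R is a change of 1°F, so 8 × 1 = 8.00.

8.00 °F/second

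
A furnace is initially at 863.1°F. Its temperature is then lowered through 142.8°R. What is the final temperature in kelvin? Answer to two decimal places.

655.54 K

Initial temperature in Celsius: (863.1 - 32) × 5/9 = 461.7222°C.
The 142.8°R change is an interval, so only the factor 5/9 applies: -142.8 × 5/9 = -79.3333°C.
Final Celsius temperature: 461.7222 - 79.3333 = 382.3889°C.
In kelvin: 382.3889 + 273.15 = 655.54 K.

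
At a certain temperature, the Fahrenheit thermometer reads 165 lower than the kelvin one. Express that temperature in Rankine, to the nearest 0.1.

663.0°R

Let x be the kelvin reading; then the Fahrenheit reading is 1.8·x - 459.67.
(1.8·x - 459.67) - x = -165  ⇒  (0.8)·x = 294.67  ⇒  x = 368.3375 K.
In Celsius: 368.3375 - 273.15 = 95.1875°C.
In Rankine: 95.1875 × 1.8 + 491.67 = 663.0°R.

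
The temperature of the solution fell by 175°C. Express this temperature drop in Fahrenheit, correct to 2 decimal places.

Only the scale ratio 1.8 matters for a change in temperature.
175 × 1.8 = 315.00.

315.00°F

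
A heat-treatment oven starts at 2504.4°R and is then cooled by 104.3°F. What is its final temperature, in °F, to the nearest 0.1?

Initial temperature in Celsius: (2504.4 - 491.67) × 5/9 = 1118.1833°C.
The 104.3°F change is an interval, so only the factor 5/9 applies: -104.3 × 5/9 = -57.9444°C.
Final Celsius temperature: 1118.1833 - 57.9444 = 1060.2389°C.
In Fahrenheit: 1060.2389 × 1.8 + 32 = 1940.4°F.

1940.4°F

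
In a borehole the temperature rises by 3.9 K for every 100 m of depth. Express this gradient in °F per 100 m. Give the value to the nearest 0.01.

The quantity depends on a temperature interval, so only the ratio of degree sizes applies; the offset between the scales is irrelevant.
A change of 1 K is a change of 1.8°F, so 3.9 × 1.8 = 7.02.

7.02 °F/100 m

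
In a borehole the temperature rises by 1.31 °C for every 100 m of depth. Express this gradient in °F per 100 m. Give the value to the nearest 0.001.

Since only a temperature interval is involved, the additive offset between the scales drops out.
A change of 1°C is a change of 1.8°F, so 1.31 × 1.8 = 2.358.

2.358 °F/100 m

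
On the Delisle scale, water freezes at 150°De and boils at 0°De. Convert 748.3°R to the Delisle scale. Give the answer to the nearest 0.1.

First in Celsius: (748.3 - 491.67) × 5/9 = 142.5722°C.
Linearly onto the Delisle scale: 150 + (142.5722 / 100) × (0 - 150) = -63.9°De.

-63.9°De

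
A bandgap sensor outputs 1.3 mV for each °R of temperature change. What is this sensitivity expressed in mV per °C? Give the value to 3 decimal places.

Since only a temperature interval is involved, the additive offset between the scales drops out.
A change of 1°C is a change of 1.8°R, so per °C the value is 1.3 × 1.8 = 2.340.

2.340 mV per °C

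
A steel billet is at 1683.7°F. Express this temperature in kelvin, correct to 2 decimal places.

In Celsius: (1683.7 - 32) × 5/9 = 917.6111°C.
In kelvin: 917.6111 + 273.15 = 1190.76 K.

1190.76 K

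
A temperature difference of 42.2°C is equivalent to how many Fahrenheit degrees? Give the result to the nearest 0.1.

Only the scale ratio 1.8 matters for a change in temperature.
42.2 × 1.8 = 76.0.

76.0°F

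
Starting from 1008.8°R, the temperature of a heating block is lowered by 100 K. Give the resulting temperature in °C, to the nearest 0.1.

187.3°C

Initial temperature in Celsius: (1008.8 - 491.67) × 5/9 = 287.2944°C.
The 100 K change is an interval; Kelvin and Celsius degrees are the same size, so ΔC = -100°C.
Final Celsius temperature: 287.2944 - 100.0000 = 187.2944°C.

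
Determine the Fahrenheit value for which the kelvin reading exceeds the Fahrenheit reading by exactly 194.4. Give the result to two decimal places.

137.19°F

Let F be the Fahrenheit reading. The kelvin reading is K = 5/9·F + 255.372.
Require K - F = 194.4: (-4/9)·F + 255.372 = 194.4.
F = (194.4 - 255.372) / (-4/9) = 137.19.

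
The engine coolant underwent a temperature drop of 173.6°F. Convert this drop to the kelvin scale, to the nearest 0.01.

96.44 K

For a temperature interval the offset drops out; only the factor 5/9 applies.
173.6 × 5/9 = 96.44.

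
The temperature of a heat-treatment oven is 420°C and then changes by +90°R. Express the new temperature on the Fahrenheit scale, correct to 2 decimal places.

The 90°R change is an interval, so only the factor 5/9 applies: +90 × 5/9 = +50.0000°C.
Final Celsius temperature: 420.0000 + 50.0000 = 470.0000°C.
In Fahrenheit: 470.0000 × 1.8 + 32 = 878.00°F.

878.00°F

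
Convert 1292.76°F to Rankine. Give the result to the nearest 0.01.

1752.43°R

In Celsius: (1292.76 - 32) × 5/9 = 700.4222°C.
In Rankine: 700.4222 × 1.8 + 491.67 = 1752.43°R.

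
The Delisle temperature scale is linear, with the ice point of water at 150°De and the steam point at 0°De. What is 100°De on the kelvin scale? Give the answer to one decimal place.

Linear interpolation between the fixed points: C = (100 - 150) × 100 / (0 - 150) = 33.3333°C.
Then 33.3333 + 273.15 = 306.5 K.

306.5 K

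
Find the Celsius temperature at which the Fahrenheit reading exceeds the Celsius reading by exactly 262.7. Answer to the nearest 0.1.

Let C be the Celsius reading. The Fahrenheit reading is F = 1.8·C + 32.
Require F - C = 262.7: (0.8)·C + 32 = 262.7.
C = (262.7 - 32) / (0.8) = 288.4.

288.4°C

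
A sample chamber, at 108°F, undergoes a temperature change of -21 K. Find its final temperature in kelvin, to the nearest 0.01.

Initial temperature in Celsius: (108 - 32) × 5/9 = 42.2222°C.
The 21 K change is an interval; Kelvin and Celsius degrees are the same size, so ΔC = -21°C.
Final Celsius temperature: 42.2222 - 21.0000 = 21.2222°C.
In kelvin: 21.2222 + 273.15 = 294.37 K.

294.37 K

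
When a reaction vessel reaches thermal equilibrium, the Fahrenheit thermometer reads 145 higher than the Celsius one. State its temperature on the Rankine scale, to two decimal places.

745.92°R

Let x be the Celsius reading; then the Fahrenheit reading is 1.8·x + 32.
(1.8·x + 32) - x = 145  ⇒  (0.8)·x = 113  ⇒  x = 141.2500°C.
In Rankine: 141.2500 × 1.8 + 491.67 = 745.92°R.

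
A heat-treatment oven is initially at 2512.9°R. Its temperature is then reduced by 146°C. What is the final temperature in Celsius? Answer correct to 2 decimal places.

976.91°C

Initial temperature in Celsius: (2512.9 - 491.67) × 5/9 = 1122.9056°C.
Final Celsius temperature: 1122.9056 - 146.0000 = 976.9056°C.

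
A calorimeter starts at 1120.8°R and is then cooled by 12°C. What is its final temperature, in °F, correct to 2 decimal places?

639.53°F

Initial temperature in Celsius: (1120.8 - 491.67) × 5/9 = 349.5167°C.
Final Celsius temperature: 349.5167 - 12.0000 = 337.5167°C.
In Fahrenheit: 337.5167 × 1.8 + 32 = 639.53°F.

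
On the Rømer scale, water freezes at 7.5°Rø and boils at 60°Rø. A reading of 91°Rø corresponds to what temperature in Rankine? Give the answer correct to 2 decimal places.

Linear interpolation between the fixed points: C = (91 - 7.5) × 100 / (60 - 7.5) = 159.0476°C.
Then 159.0476 × 1.8 + 491.67 = 777.96°R.

777.96°R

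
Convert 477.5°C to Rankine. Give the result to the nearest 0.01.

1351.17°R

In Rankine: 477.5000 × 1.8 + 491.67 = 1351.17°R.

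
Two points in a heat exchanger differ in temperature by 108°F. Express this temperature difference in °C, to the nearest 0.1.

60.0°C

Only the scale ratio 5/9 matters for a change in temperature.
108 × 5/9 = 60.0.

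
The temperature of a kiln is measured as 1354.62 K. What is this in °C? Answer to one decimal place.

In Celsius: 1354.62 - 273.15 = 1081.4700°C.

1081.5°C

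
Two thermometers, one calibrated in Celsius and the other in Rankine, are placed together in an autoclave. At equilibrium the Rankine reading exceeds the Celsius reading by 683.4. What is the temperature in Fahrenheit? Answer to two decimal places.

463.39°F

Let x be the Celsius reading; then the Rankine reading is 1.8·x + 491.67.
(1.8·x + 491.67) - x = 683.4  ⇒  (0.8)·x = 191.73  ⇒  x = 239.6625°C.
In Fahrenheit: 239.6625 × 1.8 + 32 = 463.39°F.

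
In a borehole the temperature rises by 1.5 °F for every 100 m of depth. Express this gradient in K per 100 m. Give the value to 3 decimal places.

0.833 K/100 m

The quantity depends on a temperature interval, so only the ratio of degree sizes applies; the offset between the scales is irrelevant.
A change of 1°F is a change of 5/9 K, so 1.5 × 5/9 = 0.833.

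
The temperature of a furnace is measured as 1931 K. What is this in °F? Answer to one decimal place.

3016.1°F

In Celsius: 1931 - 273.15 = 1657.8500°C.
In Fahrenheit: 1657.8500 × 1.8 + 32 = 3016.1°F.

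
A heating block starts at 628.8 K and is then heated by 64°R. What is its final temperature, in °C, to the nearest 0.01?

391.21°C

Initial temperature in Celsius: 628.8 - 273.15 = 355.6500°C.
The 64°R change is an interval, so only the factor 5/9 applies: +64 × 5/9 = +35.5556°C.
Final Celsius temperature: 355.6500 + 35.5556 = 391.2056°C.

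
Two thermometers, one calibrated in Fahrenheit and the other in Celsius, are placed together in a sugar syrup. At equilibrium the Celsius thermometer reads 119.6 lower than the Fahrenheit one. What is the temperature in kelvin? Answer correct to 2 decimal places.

382.65 K

Let x be the Fahrenheit reading; then the Celsius reading is 5/9·x - 17.7778.
(5/9·x - 17.7778) - x = -119.6  ⇒  (-4/9)·x = -101.822  ⇒  x = 229.1000°F.
In Celsius: (229.1 - 32) × 5/9 = 109.5000°C.
In kelvin: 109.5000 + 273.15 = 382.65 K.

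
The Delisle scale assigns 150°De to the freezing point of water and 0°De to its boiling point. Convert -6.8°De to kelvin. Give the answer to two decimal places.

Linear interpolation between the fixed points: C = (-6.8 - 150) × 100 / (0 - 150) = 104.5333°C.
Then 104.5333 + 273.15 = 377.68 K.

377.68 K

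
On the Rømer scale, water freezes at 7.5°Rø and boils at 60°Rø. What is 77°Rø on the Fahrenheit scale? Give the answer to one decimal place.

Linear interpolation between the fixed points: C = (77 - 7.5) × 100 / (60 - 7.5) = 132.3810°C.
Then 132.3810 × 1.8 + 32 = 270.3°F.

270.3°F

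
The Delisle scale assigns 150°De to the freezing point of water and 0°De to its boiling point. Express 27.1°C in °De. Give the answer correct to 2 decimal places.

109.35°De

Linearly onto the Delisle scale: 150 + (27.1000 / 100) × (0 - 150) = 109.35°De.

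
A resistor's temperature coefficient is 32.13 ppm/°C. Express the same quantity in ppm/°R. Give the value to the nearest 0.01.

17.85 ppm/°R

Since only a temperature interval is involved, the additive offset between the scales drops out.
A change of 1°R is a change of 5/9°C, so per °R the value is 32.13 × 5/9 = 17.85.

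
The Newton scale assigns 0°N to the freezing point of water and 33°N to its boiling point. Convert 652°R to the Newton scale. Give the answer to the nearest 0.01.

First in Celsius: (652 - 491.67) × 5/9 = 89.0722°C.
Linearly onto the Newton scale: 0 + (89.0722 / 100) × (33 - 0) = 29.39°N.

29.39°N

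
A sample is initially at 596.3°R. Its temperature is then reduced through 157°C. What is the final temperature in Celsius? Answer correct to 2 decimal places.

Initial temperature in Celsius: (596.3 - 491.67) × 5/9 = 58.1278°C.
Final Celsius temperature: 58.1278 - 157.0000 = -98.8722°C.

-98.87°C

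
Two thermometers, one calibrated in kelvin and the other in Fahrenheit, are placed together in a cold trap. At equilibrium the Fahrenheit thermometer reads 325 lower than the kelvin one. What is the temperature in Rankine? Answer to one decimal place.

303.0°R

Let x be the kelvin reading; then the Fahrenheit reading is 1.8·x - 459.67.
(1.8·x - 459.67) - x = -325  ⇒  (0.8)·x = 134.67  ⇒  x = 168.3375 K.
In Celsius: 168.3375 - 273.15 = -104.8125°C.
In Rankine: -104.8125 × 1.8 + 491.67 = 303.0°R.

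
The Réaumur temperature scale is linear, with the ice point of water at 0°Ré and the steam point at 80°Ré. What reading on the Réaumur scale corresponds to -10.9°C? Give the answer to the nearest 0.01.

-8.72°Ré

Linearly onto the Réaumur scale: 0 + (-10.9000 / 100) × (80 - 0) = -8.72°Ré.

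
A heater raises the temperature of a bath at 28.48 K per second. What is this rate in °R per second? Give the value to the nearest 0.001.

The quantity depends on a temperature interval, so only the ratio of degree sizes applies; the offset between the scales is irrelevant.
A change of 1 K is a change of 1.8°R, so 28.48 × 1.8 = 51.264.

51.264 °R/second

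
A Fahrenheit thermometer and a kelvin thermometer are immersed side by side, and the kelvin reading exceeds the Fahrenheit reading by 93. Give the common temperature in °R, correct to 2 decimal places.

Let x be the Fahrenheit reading; then the kelvin reading is 5/9·x + 255.372.
(5/9·x + 255.372) - x = 93  ⇒  (-4/9)·x = -162.372  ⇒  x = 365.3375°F.
In Celsius: (365.3375 - 32) × 5/9 = 185.1875°C.
In Rankine: 185.1875 × 1.8 + 491.67 = 825.01°R.

825.01°R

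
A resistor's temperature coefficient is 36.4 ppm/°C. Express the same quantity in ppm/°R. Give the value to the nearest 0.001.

The quantity depends on a temperature interval, so only the ratio of degree sizes applies; the offset between the scales is irrelevant.
A change of 1°R is a change of 5/9°C, so per °R the value is 36.4 × 5/9 = 20.222.

20.222 ppm/°R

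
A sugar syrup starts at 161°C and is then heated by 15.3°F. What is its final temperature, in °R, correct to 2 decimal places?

The 15.3°F change is an interval, so only the factor 5/9 applies: +15.3 × 5/9 = +8.5000°C.
Final Celsius temperature: 161.0000 + 8.5000 = 169.5000°C.
In Rankine: 169.5000 × 1.8 + 491.67 = 796.77°R.

796.77°R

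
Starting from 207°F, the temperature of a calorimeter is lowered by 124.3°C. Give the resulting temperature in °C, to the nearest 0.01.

-27.08°C

Initial temperature in Celsius: (207 - 32) × 5/9 = 97.2222°C.
Final Celsius temperature: 97.2222 - 124.3000 = -27.0778°C.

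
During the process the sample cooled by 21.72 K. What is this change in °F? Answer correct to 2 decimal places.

39.10°F

Only the scale ratio 1.8 matters for a change in temperature.
21.72 × 1.8 = 39.10.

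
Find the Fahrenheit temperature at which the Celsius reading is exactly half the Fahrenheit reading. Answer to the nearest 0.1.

320.0°F

Let F be the Fahrenheit reading. The Celsius reading is C = 5/9·F - 17.7778.
Require C = 0.5·F: 5/9·F - 17.7778 = 0.5·F.
(1/18)·F = 17.7778  ⇒  F = 320.0.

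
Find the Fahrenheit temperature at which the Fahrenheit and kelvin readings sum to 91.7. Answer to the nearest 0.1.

-105.2°F

Let F be the Fahrenheit reading. The kelvin reading is K = 5/9·F + 255.372.
Require F + K = 91.7: (14/9)·F + 255.372 = 91.7.
F = (91.7 - 255.372) / (14/9) = -105.2.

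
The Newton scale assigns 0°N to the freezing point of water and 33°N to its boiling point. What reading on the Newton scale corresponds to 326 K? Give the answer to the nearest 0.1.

First in Celsius: 326 - 273.15 = 52.8500°C.
Linearly onto the Newton scale: 0 + (52.8500 / 100) × (33 - 0) = 17.4°N.

17.4°N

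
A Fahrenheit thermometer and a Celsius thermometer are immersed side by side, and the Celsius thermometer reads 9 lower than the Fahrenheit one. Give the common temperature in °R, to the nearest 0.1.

Let x be the Fahrenheit reading; then the Celsius reading is 5/9·x - 17.7778.
(5/9·x - 17.7778) - x = -9  ⇒  (-4/9)·x = 79/9  ⇒  x = -19.7500°F.
In Celsius: (-19.75 - 32) × 5/9 = -28.7500°C.
In Rankine: -28.7500 × 1.8 + 491.67 = 439.9°R.

439.9°R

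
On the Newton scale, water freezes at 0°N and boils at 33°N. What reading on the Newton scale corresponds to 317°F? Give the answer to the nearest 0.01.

First in Celsius: (317 - 32) × 5/9 = 158.3333°C.
Linearly onto the Newton scale: 0 + (158.3333 / 100) × (33 - 0) = 52.25°N.

52.25°N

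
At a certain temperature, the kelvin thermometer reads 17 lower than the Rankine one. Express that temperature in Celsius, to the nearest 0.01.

-251.90°C

Let x be the Rankine reading; then the kelvin reading is 5/9·x.
(5/9·x) - x = -17  ⇒  (-4/9)·x = -17  ⇒  x = 38.2500°R.
In Celsius: (38.25 - 491.67) × 5/9 = -251.90°C.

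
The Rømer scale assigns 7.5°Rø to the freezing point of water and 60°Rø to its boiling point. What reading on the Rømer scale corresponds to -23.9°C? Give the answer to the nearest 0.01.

-5.05°Rø

Linearly onto the Rømer scale: 7.5 + (-23.9000 / 100) × (60 - 7.5) = -5.05°Rø.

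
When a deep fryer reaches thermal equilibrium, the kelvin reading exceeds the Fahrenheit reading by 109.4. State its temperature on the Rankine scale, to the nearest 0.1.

Let x be the Fahrenheit reading; then the kelvin reading is 5/9·x + 255.372.
(5/9·x + 255.372) - x = 109.4  ⇒  (-4/9)·x = -145.972  ⇒  x = 328.4375°F.
In Celsius: (328.4375 - 32) × 5/9 = 164.6875°C.
In Rankine: 164.6875 × 1.8 + 491.67 = 788.1°R.

788.1°R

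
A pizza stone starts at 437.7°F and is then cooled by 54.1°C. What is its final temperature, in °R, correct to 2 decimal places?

799.99°R

Initial temperature in Celsius: (437.7 - 32) × 5/9 = 225.3889°C.
Final Celsius temperature: 225.3889 - 54.1000 = 171.2889°C.
In Rankine: 171.2889 × 1.8 + 491.67 = 799.99°R.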